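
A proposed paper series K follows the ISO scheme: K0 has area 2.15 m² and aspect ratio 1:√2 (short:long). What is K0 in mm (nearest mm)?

1233 × 1744 mm

Let the short side be w mm. Then w · w√2 = 2.15 m² = 2,150,000 mm².
w² = 2,150,000/√2, so w ≈ 1233.0 mm; long side = w√2 ≈ 1743.7 mm.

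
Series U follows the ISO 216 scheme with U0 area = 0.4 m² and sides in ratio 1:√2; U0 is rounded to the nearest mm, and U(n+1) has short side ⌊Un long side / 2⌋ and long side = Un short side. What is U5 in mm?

Let U0's short side be w mm. w · w√2 = 0.4 m² = 400,000 mm², so w ≈ 531.8 mm and w√2 ≈ 752.1 mm → U0 = 532 × 752 mm.
U1: ⌊752/2⌋ × 532 = 376 × 532 mm
U2: ⌊532/2⌋ × 376 = 266 × 376 mm
U3: ⌊376/2⌋ × 266 = 188 × 266 mm
U4: ⌊266/2⌋ × 188 = 133 × 188 mm
U5: ⌊188/2⌋ × 133 = 94 × 133 mm

94 × 133 mm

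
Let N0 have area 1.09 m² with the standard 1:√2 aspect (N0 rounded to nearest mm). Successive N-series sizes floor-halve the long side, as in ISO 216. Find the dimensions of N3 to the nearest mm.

310 × 439 mm

Let N0's short side be w mm. w · w√2 = 1.09 m² = 1,090,000 mm², so w ≈ 877.9 mm and w√2 ≈ 1241.6 mm → N0 = 878 × 1242 mm.
N1: ⌊1242/2⌋ × 878 = 621 × 878 mm
N2: ⌊878/2⌋ × 621 = 439 × 621 mm
N3: ⌊621/2⌋ × 439 = 310 × 439 mm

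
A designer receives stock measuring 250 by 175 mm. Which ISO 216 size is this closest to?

B5 (176 × 250 mm)

Aspect ratio 250/175 ≈ 1.429 — close to the ISO √2 ≈ 1.414.
In the B-series (B0 = 1000 × 1414 mm): B5 = 176 × 250 mm.
Off by 1 mm total — nearest standard size.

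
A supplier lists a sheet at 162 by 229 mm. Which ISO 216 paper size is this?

Aspect ratio 229/162 ≈ 1.414 — close to the ISO √2 ≈ 1.414.
In the C-series (envelope sizes, between A and B): C5 = 162 × 229 mm.

C5 (162 × 229 mm)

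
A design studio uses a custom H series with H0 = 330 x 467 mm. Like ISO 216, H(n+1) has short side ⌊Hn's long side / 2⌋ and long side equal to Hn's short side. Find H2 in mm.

165 × 233 mm

H1: ⌊467/2⌋ × 330 = 233 × 330 mm
H2: ⌊330/2⌋ × 233 = 165 × 233 mm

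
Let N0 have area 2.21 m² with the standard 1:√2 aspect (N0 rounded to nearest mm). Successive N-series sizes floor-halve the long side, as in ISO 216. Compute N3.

Let N0's short side be w mm. w · w√2 = 2.21 m² = 2,210,000 mm², so w ≈ 1250.1 mm and w√2 ≈ 1767.9 mm → N0 = 1250 × 1768 mm.
N1: ⌊1768/2⌋ × 1250 = 884 × 1250 mm
N2: ⌊1250/2⌋ × 884 = 625 × 884 mm
N3: ⌊884/2⌋ × 625 = 442 × 625 mm

442 × 625 mm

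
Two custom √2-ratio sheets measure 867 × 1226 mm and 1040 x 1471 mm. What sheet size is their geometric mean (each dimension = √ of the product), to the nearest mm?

Short side: √(867 · 1040) = √901680 ≈ 949.6 → 950 mm
Long side: √(1226 · 1471) = √1803446 ≈ 1342.9 → 1343 mm

950 × 1343 mm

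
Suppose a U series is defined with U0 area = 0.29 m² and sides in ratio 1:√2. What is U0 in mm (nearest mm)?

Let the short side be w mm. Then w · w√2 = 0.29 m² = 290,000 mm².
w² = 290,000/√2, so w ≈ 452.8 mm; long side = w√2 ≈ 640.4 mm.

453 × 640 mm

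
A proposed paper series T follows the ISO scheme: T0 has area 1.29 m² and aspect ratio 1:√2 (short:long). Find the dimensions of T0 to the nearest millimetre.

Let the short side be w mm. Then w · w√2 = 1.29 m² = 1,290,000 mm².
w² = 1,290,000/√2, so w ≈ 955.1 mm; long side = w√2 ≈ 1350.7 mm.

955 × 1351 mm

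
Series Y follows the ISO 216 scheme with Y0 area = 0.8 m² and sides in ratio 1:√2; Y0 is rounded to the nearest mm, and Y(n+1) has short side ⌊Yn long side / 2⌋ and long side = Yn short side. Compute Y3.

266 × 376 mm

Let Y0's short side be w mm. w · w√2 = 0.8 m² = 800,000 mm², so w ≈ 752.1 mm and w√2 ≈ 1063.7 mm → Y0 = 752 × 1064 mm.
Y1: ⌊1064/2⌋ × 752 = 532 × 752 mm
Y2: ⌊752/2⌋ × 532 = 376 × 532 mm
Y3: ⌊532/2⌋ × 376 = 266 × 376 mm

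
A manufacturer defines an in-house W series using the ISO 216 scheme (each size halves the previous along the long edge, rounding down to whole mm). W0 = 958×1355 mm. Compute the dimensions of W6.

W1 = 677 × 958 mm (from W0 by 1 halving).
W2: ⌊958/2⌋ × 677 = 479 × 677 mm
W3: ⌊677/2⌋ × 479 = 338 × 479 mm
W4: ⌊479/2⌋ × 338 = 239 × 338 mm
W5: ⌊338/2⌋ × 239 = 169 × 239 mm
W6: ⌊239/2⌋ × 169 = 119 × 169 mm

119 × 169 mm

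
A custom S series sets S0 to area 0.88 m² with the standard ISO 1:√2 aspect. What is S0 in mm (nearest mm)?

789 × 1116 mm

Let the short side be w mm. Then w · w√2 = 0.88 m² = 880,000 mm².
w² = 880,000/√2, so w ≈ 788.8 mm; long side = w√2 ≈ 1115.6 mm.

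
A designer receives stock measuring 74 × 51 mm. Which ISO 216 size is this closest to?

A8 (52 × 74 mm)

Aspect ratio 74/51 ≈ 1.451 (ISO target is √2 ≈ 1.414).
In the A-series (A0 area = 1 m²): A8 = 52 × 74 mm.
Off by 1 mm total — nearest standard size.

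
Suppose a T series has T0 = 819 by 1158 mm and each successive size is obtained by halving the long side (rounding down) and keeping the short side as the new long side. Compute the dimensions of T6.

T1: ⌊1158/2⌋ × 819 = 579 × 819 mm
T2: ⌊819/2⌋ × 579 = 409 × 579 mm
T3: ⌊579/2⌋ × 409 = 289 × 409 mm
T4: ⌊409/2⌋ × 289 = 204 × 289 mm
T5: ⌊289/2⌋ × 204 = 144 × 204 mm
T6: ⌊204/2⌋ × 144 = 102 × 144 mm

102 × 144 mm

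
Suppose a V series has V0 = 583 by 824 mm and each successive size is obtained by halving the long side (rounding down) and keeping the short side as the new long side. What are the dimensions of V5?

V1: ⌊824/2⌋ × 583 = 412 × 583 mm
V2: ⌊583/2⌋ × 412 = 291 × 412 mm
V3: ⌊412/2⌋ × 291 = 206 × 291 mm
V4: ⌊291/2⌋ × 206 = 145 × 206 mm
V5: ⌊206/2⌋ × 145 = 103 × 145 mm

103 × 145 mm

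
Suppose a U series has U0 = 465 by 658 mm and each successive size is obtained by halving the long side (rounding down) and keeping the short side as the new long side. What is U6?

U1: ⌊658/2⌋ × 465 = 329 × 465 mm
U2: ⌊465/2⌋ × 329 = 232 × 329 mm
U3: ⌊329/2⌋ × 232 = 164 × 232 mm
U4: ⌊232/2⌋ × 164 = 116 × 164 mm
U5: ⌊164/2⌋ × 116 = 82 × 116 mm
U6: ⌊116/2⌋ × 82 = 58 × 82 mm

58 × 82 mm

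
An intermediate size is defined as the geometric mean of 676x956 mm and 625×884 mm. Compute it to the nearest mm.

650 × 919 mm

Short side: √(676 · 625) = √422500 ≈ 650.0 → 650 mm
Long side: √(956 · 884) = √845104 ≈ 919.3 → 919 mm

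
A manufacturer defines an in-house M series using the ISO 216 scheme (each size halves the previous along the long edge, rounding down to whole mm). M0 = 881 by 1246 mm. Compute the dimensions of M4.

220 × 311 mm

M1: ⌊1246/2⌋ × 881 = 623 × 881 mm
M2: ⌊881/2⌋ × 623 = 440 × 623 mm
M3: ⌊623/2⌋ × 440 = 311 × 440 mm
M4: ⌊440/2⌋ × 311 = 220 × 311 mm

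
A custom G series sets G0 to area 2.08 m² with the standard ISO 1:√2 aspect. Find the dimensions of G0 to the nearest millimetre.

1213 × 1715 mm

Let the short side be w mm. Then w · w√2 = 2.08 m² = 2,080,000 mm².
w² = 2,080,000/√2, so w ≈ 1212.8 mm; long side = w√2 ≈ 1715.1 mm.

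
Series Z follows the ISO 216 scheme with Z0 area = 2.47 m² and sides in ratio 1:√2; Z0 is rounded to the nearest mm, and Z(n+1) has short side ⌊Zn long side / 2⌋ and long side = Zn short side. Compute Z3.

Let Z0's short side be w mm. w · w√2 = 2.47 m² = 2,470,000 mm², so w ≈ 1321.6 mm and w√2 ≈ 1869.0 mm → Z0 = 1322 × 1869 mm.
Z1: ⌊1869/2⌋ × 1322 = 934 × 1322 mm
Z2: ⌊1322/2⌋ × 934 = 661 × 934 mm
Z3: ⌊934/2⌋ × 661 = 467 × 661 mm

467 × 661 mm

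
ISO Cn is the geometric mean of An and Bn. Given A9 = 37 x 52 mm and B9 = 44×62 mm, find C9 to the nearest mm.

Short side: √(37 · 44) = √1628 ≈ 40.3 → 40 mm
Long side: √(52 · 62) = √3224 ≈ 56.8 → 57 mm

40 × 57 mm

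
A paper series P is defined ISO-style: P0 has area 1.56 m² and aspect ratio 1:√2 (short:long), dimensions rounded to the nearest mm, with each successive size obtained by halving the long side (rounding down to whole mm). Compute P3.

Let P0's short side be w mm. w · w√2 = 1.56 m² = 1,560,000 mm², so w ≈ 1050.3 mm and w√2 ≈ 1485.3 mm → P0 = 1050 × 1485 mm.
P1: ⌊1485/2⌋ × 1050 = 742 × 1050 mm
P2: ⌊1050/2⌋ × 742 = 525 × 742 mm
P3: ⌊742/2⌋ × 525 = 371 × 525 mm

371 × 525 mm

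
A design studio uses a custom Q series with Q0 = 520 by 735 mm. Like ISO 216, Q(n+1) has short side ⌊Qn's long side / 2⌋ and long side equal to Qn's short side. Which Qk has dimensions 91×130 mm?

Q0: 520 × 735 mm
Q1: 367 × 520 mm
Q2: 260 × 367 mm
Q3: 183 × 260 mm
Q4: 130 × 183 mm
Q5: 91 × 130 mm
Q6: 65 × 91 mm
→ matches Q5.

Q5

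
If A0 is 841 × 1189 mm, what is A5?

148 × 210 mm

A1: ⌊1189/2⌋ × 841 = 594 × 841 mm
A2: ⌊841/2⌋ × 594 = 420 × 594 mm
A3: ⌊594/2⌋ × 420 = 297 × 420 mm
A4: ⌊420/2⌋ × 297 = 210 × 297 mm
A5: ⌊297/2⌋ × 210 = 148 × 210 mm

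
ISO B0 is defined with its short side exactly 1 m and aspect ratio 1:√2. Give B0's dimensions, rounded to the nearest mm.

Short side = 1000 mm; long side = 1000√2 ≈ 1414.2 mm.

1000 × 1414 mm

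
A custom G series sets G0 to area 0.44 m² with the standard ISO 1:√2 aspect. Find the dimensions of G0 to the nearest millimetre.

558 × 789 mm

Let the short side be w mm. Then w · w√2 = 0.44 m² = 440,000 mm².
w² = 440,000/√2, so w ≈ 557.8 mm; long side = w√2 ≈ 788.8 mm.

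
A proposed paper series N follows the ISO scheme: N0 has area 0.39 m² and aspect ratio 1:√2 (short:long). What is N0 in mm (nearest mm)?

525 × 743 mm

Let the short side be w mm. Then w · w√2 = 0.39 m² = 390,000 mm².
w² = 390,000/√2, so w ≈ 525.1 mm; long side = w√2 ≈ 742.7 mm.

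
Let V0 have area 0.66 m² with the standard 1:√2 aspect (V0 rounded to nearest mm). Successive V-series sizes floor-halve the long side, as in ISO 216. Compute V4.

Let V0's short side be w mm. w · w√2 = 0.66 m² = 660,000 mm², so w ≈ 683.1 mm and w√2 ≈ 966.1 mm → V0 = 683 × 966 mm.
V1: ⌊966/2⌋ × 683 = 483 × 683 mm
V2: ⌊683/2⌋ × 483 = 341 × 483 mm
V3: ⌊483/2⌋ × 341 = 241 × 341 mm
V4: ⌊341/2⌋ × 241 = 170 × 241 mm

170 × 241 mm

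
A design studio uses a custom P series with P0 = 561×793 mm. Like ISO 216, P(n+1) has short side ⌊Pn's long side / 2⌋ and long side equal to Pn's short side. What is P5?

99 × 140 mm

P1: ⌊793/2⌋ × 561 = 396 × 561 mm
P2: ⌊561/2⌋ × 396 = 280 × 396 mm
P3: ⌊396/2⌋ × 280 = 198 × 280 mm
P4: ⌊280/2⌋ × 198 = 140 × 198 mm
P5: ⌊198/2⌋ × 140 = 99 × 140 mm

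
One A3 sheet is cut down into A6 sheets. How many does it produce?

8

Each ISO step halves the sheet: 1 × A3 → 2 × A4 → 4 × A5 → 8 × A6
From A3 to A6 is 3 halving steps: 2^3 = 8.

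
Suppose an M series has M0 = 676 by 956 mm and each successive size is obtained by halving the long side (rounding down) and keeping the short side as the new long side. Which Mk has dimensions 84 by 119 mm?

M6

M0: 676 × 956 mm
M1: 478 × 676 mm
M2: 338 × 478 mm
M3: 239 × 338 mm
M4: 169 × 239 mm
M5: 119 × 169 mm
M6: 84 × 119 mm
M7: 59 × 84 mm
→ matches M6.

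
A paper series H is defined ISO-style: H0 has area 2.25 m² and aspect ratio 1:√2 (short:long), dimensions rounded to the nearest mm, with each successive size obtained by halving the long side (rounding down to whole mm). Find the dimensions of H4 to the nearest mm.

Let H0's short side be w mm. w · w√2 = 2.25 m² = 2,250,000 mm², so w ≈ 1261.3 mm and w√2 ≈ 1783.8 mm → H0 = 1261 × 1784 mm.
H1: ⌊1784/2⌋ × 1261 = 892 × 1261 mm
H2: ⌊1261/2⌋ × 892 = 630 × 892 mm
H3: ⌊892/2⌋ × 630 = 446 × 630 mm
H4: ⌊630/2⌋ × 446 = 315 × 446 mm

315 × 446 mm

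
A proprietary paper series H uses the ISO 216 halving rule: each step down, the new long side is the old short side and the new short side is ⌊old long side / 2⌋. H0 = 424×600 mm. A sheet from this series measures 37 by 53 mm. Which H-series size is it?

H0: 424 × 600 mm
H1: 300 × 424 mm
H2: 212 × 300 mm
H3: 150 × 212 mm
H4: 106 × 150 mm
H5: 75 × 106 mm
H6: 53 × 75 mm
H7: 37 × 53 mm
H8: 26 × 37 mm
→ matches H7.

H7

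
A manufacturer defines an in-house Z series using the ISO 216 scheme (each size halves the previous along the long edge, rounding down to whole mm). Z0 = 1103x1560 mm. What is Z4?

275 × 390 mm

Z1: ⌊1560/2⌋ × 1103 = 780 × 1103 mm
Z2: ⌊1103/2⌋ × 780 = 551 × 780 mm
Z3: ⌊780/2⌋ × 551 = 390 × 551 mm
Z4: ⌊551/2⌋ × 390 = 275 × 390 mm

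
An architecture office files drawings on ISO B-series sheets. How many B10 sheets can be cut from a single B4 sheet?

64

Each ISO step halves the sheet: 1 × B4 → 2 × B5 → 4 × B6 → 8 × B7 → …
From B4 to B10 is 6 halving steps: 2^6 = 64.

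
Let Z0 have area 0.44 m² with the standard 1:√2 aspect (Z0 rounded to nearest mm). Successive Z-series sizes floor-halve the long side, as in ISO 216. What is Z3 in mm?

197 × 279 mm

Let Z0's short side be w mm. w · w√2 = 0.44 m² = 440,000 mm², so w ≈ 557.8 mm and w√2 ≈ 788.8 mm → Z0 = 558 × 789 mm.
Z1: ⌊789/2⌋ × 558 = 394 × 558 mm
Z2: ⌊558/2⌋ × 394 = 279 × 394 mm
Z3: ⌊394/2⌋ × 279 = 197 × 279 mm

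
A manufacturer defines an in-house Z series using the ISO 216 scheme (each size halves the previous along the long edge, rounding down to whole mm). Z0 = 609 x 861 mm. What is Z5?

107 × 152 mm

Z1 = 430 × 609 mm (from Z0 by 1 halving).
Z2: ⌊609/2⌋ × 430 = 304 × 430 mm
Z3: ⌊430/2⌋ × 304 = 215 × 304 mm
Z4: ⌊304/2⌋ × 215 = 152 × 215 mm
Z5: ⌊215/2⌋ × 152 = 107 × 152 mm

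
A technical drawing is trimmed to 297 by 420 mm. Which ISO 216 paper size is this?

Aspect ratio 420/297 ≈ 1.414 — close to the ISO √2 ≈ 1.414.
In the A-series (A0 area = 1 m²): A3 = 297 × 420 mm.

A3 (297 × 420 mm)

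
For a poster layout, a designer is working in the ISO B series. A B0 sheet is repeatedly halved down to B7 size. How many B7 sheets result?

128

Each ISO step halves the sheet: 1 × B0 → 2 × B1 → 4 × B2 → 8 × B3 → …
From B0 to B7 is 7 halving steps: 2^7 = 128.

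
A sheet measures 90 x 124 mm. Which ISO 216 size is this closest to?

B7 (88 × 125 mm)

Aspect ratio 124/90 ≈ 1.378 (ISO target is √2 ≈ 1.414).
In the B-series (B0 = 1000 × 1414 mm): B7 = 88 × 125 mm.
Off by 3 mm total — nearest standard size.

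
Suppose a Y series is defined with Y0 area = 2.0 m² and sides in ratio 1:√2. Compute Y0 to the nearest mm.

1189 × 1682 mm

Let the short side be w mm. Then w · w√2 = 2.0 m² = 2,000,000 mm².
w² = 2,000,000/√2, so w ≈ 1189.2 mm; long side = w√2 ≈ 1681.8 mm.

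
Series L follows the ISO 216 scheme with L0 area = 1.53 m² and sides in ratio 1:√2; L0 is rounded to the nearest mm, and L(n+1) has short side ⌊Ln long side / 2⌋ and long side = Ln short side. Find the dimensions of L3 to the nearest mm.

Let L0's short side be w mm. w · w√2 = 1.53 m² = 1,530,000 mm², so w ≈ 1040.1 mm and w√2 ≈ 1471.0 mm → L0 = 1040 × 1471 mm.
L1: ⌊1471/2⌋ × 1040 = 735 × 1040 mm
L2: ⌊1040/2⌋ × 735 = 520 × 735 mm
L3: ⌊735/2⌋ × 520 = 367 × 520 mm

367 × 520 mm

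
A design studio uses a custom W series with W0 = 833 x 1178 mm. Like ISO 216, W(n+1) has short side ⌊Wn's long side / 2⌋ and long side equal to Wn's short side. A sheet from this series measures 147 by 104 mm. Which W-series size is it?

W6

W0: 833 × 1178 mm
W1: 589 × 833 mm
W2: 416 × 589 mm
W3: 294 × 416 mm
W4: 208 × 294 mm
W5: 147 × 208 mm
W6: 104 × 147 mm
W7: 73 × 104 mm
→ matches W6.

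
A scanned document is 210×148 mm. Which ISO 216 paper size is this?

Aspect ratio 210/148 ≈ 1.419 — close to the ISO √2 ≈ 1.414.
In the A-series (A0 area = 1 m²): A5 = 148 × 210 mm.

A5 (148 × 210 mm)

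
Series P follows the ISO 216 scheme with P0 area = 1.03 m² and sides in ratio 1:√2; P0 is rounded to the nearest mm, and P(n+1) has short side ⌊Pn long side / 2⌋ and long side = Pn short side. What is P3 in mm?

301 × 426 mm

Let P0's short side be w mm. w · w√2 = 1.03 m² = 1,030,000 mm², so w ≈ 853.4 mm and w√2 ≈ 1206.9 mm → P0 = 853 × 1207 mm.
P1: ⌊1207/2⌋ × 853 = 603 × 853 mm
P2: ⌊853/2⌋ × 603 = 426 × 603 mm
P3: ⌊603/2⌋ × 426 = 301 × 426 mm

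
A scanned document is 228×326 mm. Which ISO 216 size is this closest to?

C4 (229 × 324 mm)

Aspect ratio 326/228 ≈ 1.430 (ISO target is √2 ≈ 1.414).
In the C-series (envelope sizes, between A and B): C4 = 229 × 324 mm.
Off by 3 mm total — nearest standard size.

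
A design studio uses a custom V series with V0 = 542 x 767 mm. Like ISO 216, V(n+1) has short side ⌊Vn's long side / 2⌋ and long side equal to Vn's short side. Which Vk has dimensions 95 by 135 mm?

V0: 542 × 767 mm
V1: 383 × 542 mm
V2: 271 × 383 mm
V3: 191 × 271 mm
V4: 135 × 191 mm
V5: 95 × 135 mm
V6: 67 × 95 mm
→ matches V5.

V5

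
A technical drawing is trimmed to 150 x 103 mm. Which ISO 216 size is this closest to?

Aspect ratio 150/103 ≈ 1.456 (ISO target is √2 ≈ 1.414).
In the A-series (A0 area = 1 m²): A6 = 105 × 148 mm.
Off by 4 mm total — nearest standard size.

A6 (105 × 148 mm)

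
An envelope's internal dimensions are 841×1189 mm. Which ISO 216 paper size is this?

A0 (841 × 1189 mm)

Aspect ratio 1189/841 ≈ 1.414 — close to the ISO √2 ≈ 1.414.
In the A-series (A0 area = 1 m²): A0 = 841 × 1189 mm.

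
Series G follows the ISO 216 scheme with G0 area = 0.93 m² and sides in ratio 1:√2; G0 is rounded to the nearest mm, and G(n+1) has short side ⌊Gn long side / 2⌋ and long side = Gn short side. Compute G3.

286 × 405 mm

Let G0's short side be w mm. w · w√2 = 0.93 m² = 930,000 mm², so w ≈ 810.9 mm and w√2 ≈ 1146.8 mm → G0 = 811 × 1147 mm.
G1: ⌊1147/2⌋ × 811 = 573 × 811 mm
G2: ⌊811/2⌋ × 573 = 405 × 573 mm
G3: ⌊573/2⌋ × 405 = 286 × 405 mm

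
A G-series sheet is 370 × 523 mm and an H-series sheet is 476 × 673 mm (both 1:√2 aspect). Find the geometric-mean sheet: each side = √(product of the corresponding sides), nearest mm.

Short side: √(370 · 476) = √176120 ≈ 419.7 → 420 mm
Long side: √(523 · 673) = √351979 ≈ 593.3 → 593 mm

420 × 593 mm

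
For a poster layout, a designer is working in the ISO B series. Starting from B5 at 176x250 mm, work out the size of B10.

B6: ⌊250/2⌋ × 176 = 125 × 176 mm
B7: ⌊176/2⌋ × 125 = 88 × 125 mm
B8: ⌊125/2⌋ × 88 = 62 × 88 mm
B9: ⌊88/2⌋ × 62 = 44 × 62 mm
B10: ⌊62/2⌋ × 44 = 31 × 44 mm

31 × 44 mm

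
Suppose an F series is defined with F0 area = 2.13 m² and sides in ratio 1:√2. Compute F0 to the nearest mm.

1227 × 1736 mm

Let the short side be w mm. Then w · w√2 = 2.13 m² = 2,130,000 mm².
w² = 2,130,000/√2, so w ≈ 1227.2 mm; long side = w√2 ≈ 1735.6 mm.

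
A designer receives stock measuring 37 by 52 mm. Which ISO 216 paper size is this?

A9 (37 × 52 mm)

Aspect ratio 52/37 ≈ 1.405 — close to the ISO √2 ≈ 1.414.
In the A-series (A0 area = 1 m²): A9 = 37 × 52 mm.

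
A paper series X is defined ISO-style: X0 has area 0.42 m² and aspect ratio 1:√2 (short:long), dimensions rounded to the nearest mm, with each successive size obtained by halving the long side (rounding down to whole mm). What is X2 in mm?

Let X0's short side be w mm. w · w√2 = 0.42 m² = 420,000 mm², so w ≈ 545.0 mm and w√2 ≈ 770.7 mm → X0 = 545 × 771 mm.
X1: ⌊771/2⌋ × 545 = 385 × 545 mm
X2: ⌊545/2⌋ × 385 = 272 × 385 mm

272 × 385 mm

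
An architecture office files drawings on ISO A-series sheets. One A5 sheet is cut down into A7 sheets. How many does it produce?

4

Each ISO step halves the sheet: 1 × A5 → 2 × A6 → 4 × A7
From A5 to A7 is 2 halving steps: 2^2 = 4.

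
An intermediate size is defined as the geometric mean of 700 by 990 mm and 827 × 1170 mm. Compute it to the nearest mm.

Short side: √(700 · 827) = √578900 ≈ 760.9 → 761 mm
Long side: √(990 · 1170) = √1158300 ≈ 1076.2 → 1076 mm

761 × 1076 mm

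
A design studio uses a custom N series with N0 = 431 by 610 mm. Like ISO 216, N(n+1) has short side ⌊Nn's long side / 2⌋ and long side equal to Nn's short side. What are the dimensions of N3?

N1: ⌊610/2⌋ × 431 = 305 × 431 mm
N2: ⌊431/2⌋ × 305 = 215 × 305 mm
N3: ⌊305/2⌋ × 215 = 152 × 215 mm

152 × 215 mm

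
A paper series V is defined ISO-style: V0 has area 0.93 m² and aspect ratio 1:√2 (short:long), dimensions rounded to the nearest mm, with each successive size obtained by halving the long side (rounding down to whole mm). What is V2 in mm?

Let V0's short side be w mm. w · w√2 = 0.93 m² = 930,000 mm², so w ≈ 810.9 mm and w√2 ≈ 1146.8 mm → V0 = 811 × 1147 mm.
V1: ⌊1147/2⌋ × 811 = 573 × 811 mm
V2: ⌊811/2⌋ × 573 = 405 × 573 mm

405 × 573 mm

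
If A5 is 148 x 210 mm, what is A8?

A6: ⌊210/2⌋ × 148 = 105 × 148 mm
A7: ⌊148/2⌋ × 105 = 74 × 105 mm
A8: ⌊105/2⌋ × 74 = 52 × 74 mm

52 × 74 mm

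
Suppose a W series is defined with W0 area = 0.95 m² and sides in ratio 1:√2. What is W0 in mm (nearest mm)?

820 × 1159 mm

Let the short side be w mm. Then w · w√2 = 0.95 m² = 950,000 mm².
w² = 950,000/√2, so w ≈ 819.6 mm; long side = w√2 ≈ 1159.1 mm.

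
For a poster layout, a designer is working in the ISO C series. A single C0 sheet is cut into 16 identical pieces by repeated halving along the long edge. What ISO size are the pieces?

C4

16 = 2^4, so 4 halving steps.
C0 → C1 → … → C4 after 4 steps.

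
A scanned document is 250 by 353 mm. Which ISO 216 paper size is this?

Aspect ratio 353/250 ≈ 1.412 — close to the ISO √2 ≈ 1.414.
In the B-series (B0 = 1000 × 1414 mm): B4 = 250 × 353 mm.

B4 (250 × 353 mm)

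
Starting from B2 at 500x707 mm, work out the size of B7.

B3: ⌊707/2⌋ × 500 = 353 × 500 mm
B4: ⌊500/2⌋ × 353 = 250 × 353 mm
B5: ⌊353/2⌋ × 250 = 176 × 250 mm
B6: ⌊250/2⌋ × 176 = 125 × 176 mm
B7: ⌊176/2⌋ × 125 = 88 × 125 mm

88 × 125 mm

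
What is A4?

A0 = 841 × 1189 mm (A0 has area 1 m², aspect 1:√2).
A1: ⌊1189/2⌋ × 841 = 594 × 841 mm
A2: ⌊841/2⌋ × 594 = 420 × 594 mm
A3: ⌊594/2⌋ × 420 = 297 × 420 mm
A4: ⌊420/2⌋ × 297 = 210 × 297 mm

210 × 297 mm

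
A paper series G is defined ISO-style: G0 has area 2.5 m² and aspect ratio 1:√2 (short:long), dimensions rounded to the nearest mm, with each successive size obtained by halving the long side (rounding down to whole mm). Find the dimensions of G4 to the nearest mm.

332 × 470 mm

Let G0's short side be w mm. w · w√2 = 2.5 m² = 2,500,000 mm², so w ≈ 1329.6 mm and w√2 ≈ 1880.3 mm → G0 = 1330 × 1880 mm.
G1: ⌊1880/2⌋ × 1330 = 940 × 1330 mm
G2: ⌊1330/2⌋ × 940 = 665 × 940 mm
G3: ⌊940/2⌋ × 665 = 470 × 665 mm
G4: ⌊665/2⌋ × 470 = 332 × 470 mm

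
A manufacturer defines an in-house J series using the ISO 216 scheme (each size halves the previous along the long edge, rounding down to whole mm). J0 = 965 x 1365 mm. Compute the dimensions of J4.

241 × 341 mm

J1: ⌊1365/2⌋ × 965 = 682 × 965 mm
J2: ⌊965/2⌋ × 682 = 482 × 682 mm
J3: ⌊682/2⌋ × 482 = 341 × 482 mm
J4: ⌊482/2⌋ × 341 = 241 × 341 mm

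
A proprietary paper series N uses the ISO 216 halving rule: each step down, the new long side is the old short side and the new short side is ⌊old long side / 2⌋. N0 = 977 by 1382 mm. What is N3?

345 × 488 mm

N1: ⌊1382/2⌋ × 977 = 691 × 977 mm
N2: ⌊977/2⌋ × 691 = 488 × 691 mm
N3: ⌊691/2⌋ × 488 = 345 × 488 mm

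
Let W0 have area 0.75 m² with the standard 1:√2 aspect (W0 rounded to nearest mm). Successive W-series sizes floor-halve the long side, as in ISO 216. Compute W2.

Let W0's short side be w mm. w · w√2 = 0.75 m² = 750,000 mm², so w ≈ 728.2 mm and w√2 ≈ 1029.9 mm → W0 = 728 × 1030 mm.
W1: ⌊1030/2⌋ × 728 = 515 × 728 mm
W2: ⌊728/2⌋ × 515 = 364 × 515 mm

364 × 515 mm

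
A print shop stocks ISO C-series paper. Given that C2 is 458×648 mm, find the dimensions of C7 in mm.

81 × 114 mm

C3: ⌊648/2⌋ × 458 = 324 × 458 mm
C4: ⌊458/2⌋ × 324 = 229 × 324 mm
C5: ⌊324/2⌋ × 229 = 162 × 229 mm
C6: ⌊229/2⌋ × 162 = 114 × 162 mm
C7: ⌊162/2⌋ × 114 = 81 × 114 mm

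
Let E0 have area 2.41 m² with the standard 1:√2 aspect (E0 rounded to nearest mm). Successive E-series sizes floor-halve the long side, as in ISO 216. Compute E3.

461 × 652 mm

Let E0's short side be w mm. w · w√2 = 2.41 m² = 2,410,000 mm², so w ≈ 1305.4 mm and w√2 ≈ 1846.1 mm → E0 = 1305 × 1846 mm.
E1: ⌊1846/2⌋ × 1305 = 923 × 1305 mm
E2: ⌊1305/2⌋ × 923 = 652 × 923 mm
E3: ⌊923/2⌋ × 652 = 461 × 652 mm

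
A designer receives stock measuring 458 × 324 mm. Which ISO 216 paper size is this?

C3 (324 × 458 mm)

Aspect ratio 458/324 ≈ 1.414 — close to the ISO √2 ≈ 1.414.
In the C-series (envelope sizes, between A and B): C3 = 324 × 458 mm.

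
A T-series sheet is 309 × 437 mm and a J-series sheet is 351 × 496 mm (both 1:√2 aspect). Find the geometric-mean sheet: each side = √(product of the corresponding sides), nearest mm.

329 × 466 mm

Short side: √(309 · 351) = √108459 ≈ 329.3 → 329 mm
Long side: √(437 · 496) = √216752 ≈ 465.6 → 466 mm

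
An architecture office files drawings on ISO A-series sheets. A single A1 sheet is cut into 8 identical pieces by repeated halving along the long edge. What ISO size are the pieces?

A4

8 = 2^3, so 3 halving steps.
A1 → A2 → … → A4 after 3 steps.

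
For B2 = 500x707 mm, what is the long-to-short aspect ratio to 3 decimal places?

707 / 500 = 1.414
Matches √2 ≈ 1.414 — the ISO 216 defining ratio.

1.414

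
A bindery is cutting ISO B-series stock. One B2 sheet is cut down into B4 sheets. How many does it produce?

4

Each ISO step halves the sheet: 1 × B2 → 2 × B3 → 4 × B4
From B2 to B4 is 2 halving steps: 2^2 = 4.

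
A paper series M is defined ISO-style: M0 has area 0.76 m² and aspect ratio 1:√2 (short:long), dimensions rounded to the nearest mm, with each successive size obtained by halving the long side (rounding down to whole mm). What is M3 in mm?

Let M0's short side be w mm. w · w√2 = 0.76 m² = 760,000 mm², so w ≈ 733.1 mm and w√2 ≈ 1036.7 mm → M0 = 733 × 1037 mm.
M1: ⌊1037/2⌋ × 733 = 518 × 733 mm
M2: ⌊733/2⌋ × 518 = 366 × 518 mm
M3: ⌊518/2⌋ × 366 = 259 × 366 mm

259 × 366 mm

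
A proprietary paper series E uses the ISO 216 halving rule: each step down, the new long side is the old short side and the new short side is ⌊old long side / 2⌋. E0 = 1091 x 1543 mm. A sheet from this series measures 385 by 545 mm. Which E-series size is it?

E3

E0: 1091 × 1543 mm
E1: 771 × 1091 mm
E2: 545 × 771 mm
E3: 385 × 545 mm
E4: 272 × 385 mm
→ matches E3.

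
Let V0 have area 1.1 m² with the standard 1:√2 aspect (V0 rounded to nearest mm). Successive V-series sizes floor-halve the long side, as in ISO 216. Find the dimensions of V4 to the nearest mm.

Let V0's short side be w mm. w · w√2 = 1.1 m² = 1,100,000 mm², so w ≈ 881.9 mm and w√2 ≈ 1247.3 mm → V0 = 882 × 1247 mm.
V1: ⌊1247/2⌋ × 882 = 623 × 882 mm
V2: ⌊882/2⌋ × 623 = 441 × 623 mm
V3: ⌊623/2⌋ × 441 = 311 × 441 mm
V4: ⌊441/2⌋ × 311 = 220 × 311 mm

220 × 311 mm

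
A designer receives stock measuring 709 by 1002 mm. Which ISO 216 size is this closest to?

B1 (707 × 1000 mm)

Aspect ratio 1002/709 ≈ 1.413 — close to the ISO √2 ≈ 1.414.
In the B-series (B0 = 1000 × 1414 mm): B1 = 707 × 1000 mm.
Off by 4 mm total — nearest standard size.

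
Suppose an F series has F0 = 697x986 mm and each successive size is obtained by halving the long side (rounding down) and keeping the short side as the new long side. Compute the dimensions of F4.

F1: ⌊986/2⌋ × 697 = 493 × 697 mm
F2: ⌊697/2⌋ × 493 = 348 × 493 mm
F3: ⌊493/2⌋ × 348 = 246 × 348 mm
F4: ⌊348/2⌋ × 246 = 174 × 246 mm

174 × 246 mm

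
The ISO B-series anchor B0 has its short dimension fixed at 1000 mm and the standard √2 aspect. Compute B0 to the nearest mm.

Short side = 1000 mm; long side = 1000√2 ≈ 1414.2 mm.

1000 × 1414 mm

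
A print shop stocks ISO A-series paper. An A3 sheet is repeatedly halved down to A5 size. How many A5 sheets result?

A3 = 297 × 420 mm; A5 = 148 × 210 mm.
Each halving step doubles the count; 2 steps from A3 to A5.
2^2 = 4.

4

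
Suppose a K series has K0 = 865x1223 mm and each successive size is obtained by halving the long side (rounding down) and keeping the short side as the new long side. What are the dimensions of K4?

K1: ⌊1223/2⌋ × 865 = 611 × 865 mm
K2: ⌊865/2⌋ × 611 = 432 × 611 mm
K3: ⌊611/2⌋ × 432 = 305 × 432 mm
K4: ⌊432/2⌋ × 305 = 216 × 305 mm

216 × 305 mm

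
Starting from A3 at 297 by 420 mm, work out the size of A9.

37 × 52 mm

A4: ⌊420/2⌋ × 297 = 210 × 297 mm
A5: ⌊297/2⌋ × 210 = 148 × 210 mm
A6: ⌊210/2⌋ × 148 = 105 × 148 mm
A7: ⌊148/2⌋ × 105 = 74 × 105 mm
A8: ⌊105/2⌋ × 74 = 52 × 74 mm
A9: ⌊74/2⌋ × 52 = 37 × 52 mm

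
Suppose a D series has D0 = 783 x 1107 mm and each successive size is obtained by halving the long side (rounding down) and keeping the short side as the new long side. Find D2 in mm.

391 × 553 mm

D1: ⌊1107/2⌋ × 783 = 553 × 783 mm
D2: ⌊783/2⌋ × 553 = 391 × 553 mm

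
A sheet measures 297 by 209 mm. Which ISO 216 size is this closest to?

A4 (210 × 297 mm)

Aspect ratio 297/209 ≈ 1.421 — close to the ISO √2 ≈ 1.414.
In the A-series (A0 area = 1 m²): A4 = 210 × 297 mm.
Off by 1 mm total — nearest standard size.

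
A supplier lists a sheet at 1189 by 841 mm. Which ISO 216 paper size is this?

A0 (841 × 1189 mm)

Aspect ratio 1189/841 ≈ 1.414 — close to the ISO √2 ≈ 1.414.
In the A-series (A0 area = 1 m²): A0 = 841 × 1189 mm.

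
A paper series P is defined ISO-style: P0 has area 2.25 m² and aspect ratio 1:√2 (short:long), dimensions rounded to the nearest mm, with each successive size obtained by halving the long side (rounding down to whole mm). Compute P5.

223 × 315 mm

Let P0's short side be w mm. w · w√2 = 2.25 m² = 2,250,000 mm², so w ≈ 1261.3 mm and w√2 ≈ 1783.8 mm → P0 = 1261 × 1784 mm.
P1: ⌊1784/2⌋ × 1261 = 892 × 1261 mm
P2: ⌊1261/2⌋ × 892 = 630 × 892 mm
P3: ⌊892/2⌋ × 630 = 446 × 630 mm
P4: ⌊630/2⌋ × 446 = 315 × 446 mm
P5: ⌊446/2⌋ × 315 = 223 × 315 mm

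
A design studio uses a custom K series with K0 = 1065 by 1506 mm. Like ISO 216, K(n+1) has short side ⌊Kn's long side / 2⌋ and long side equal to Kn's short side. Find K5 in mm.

K1: ⌊1506/2⌋ × 1065 = 753 × 1065 mm
K2: ⌊1065/2⌋ × 753 = 532 × 753 mm
K3: ⌊753/2⌋ × 532 = 376 × 532 mm
K4: ⌊532/2⌋ × 376 = 266 × 376 mm
K5: ⌊376/2⌋ × 266 = 188 × 266 mm

188 × 266 mm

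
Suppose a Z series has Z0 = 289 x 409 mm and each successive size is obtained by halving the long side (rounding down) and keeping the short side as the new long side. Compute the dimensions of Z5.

Z1 = 204 × 289 mm (from Z0 by 1 halving).
Z2: ⌊289/2⌋ × 204 = 144 × 204 mm
Z3: ⌊204/2⌋ × 144 = 102 × 144 mm
Z4: ⌊144/2⌋ × 102 = 72 × 102 mm
Z5: ⌊102/2⌋ × 72 = 51 × 72 mm

51 × 72 mm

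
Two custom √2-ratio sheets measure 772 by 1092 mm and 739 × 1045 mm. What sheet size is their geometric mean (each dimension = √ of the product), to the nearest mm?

755 × 1068 mm

Short side: √(772 · 739) = √570508 ≈ 755.3 → 755 mm
Long side: √(1092 · 1045) = √1141140 ≈ 1068.2 → 1068 mm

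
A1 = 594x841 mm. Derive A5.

148 × 210 mm

A2: ⌊841/2⌋ × 594 = 420 × 594 mm
A3: ⌊594/2⌋ × 420 = 297 × 420 mm
A4: ⌊420/2⌋ × 297 = 210 × 297 mm
A5: ⌊297/2⌋ × 210 = 148 × 210 mm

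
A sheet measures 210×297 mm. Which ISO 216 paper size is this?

Aspect ratio 297/210 ≈ 1.414 — close to the ISO √2 ≈ 1.414.
In the A-series (A0 area = 1 m²): A4 = 210 × 297 mm.

A4 (210 × 297 mm)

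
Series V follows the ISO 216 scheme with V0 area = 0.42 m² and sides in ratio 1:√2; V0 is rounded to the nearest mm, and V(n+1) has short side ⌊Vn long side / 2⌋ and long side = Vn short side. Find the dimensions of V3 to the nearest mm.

192 × 272 mm

Let V0's short side be w mm. w · w√2 = 0.42 m² = 420,000 mm², so w ≈ 545.0 mm and w√2 ≈ 770.7 mm → V0 = 545 × 771 mm.
V1: ⌊771/2⌋ × 545 = 385 × 545 mm
V2: ⌊545/2⌋ × 385 = 272 × 385 mm
V3: ⌊385/2⌋ × 272 = 192 × 272 mm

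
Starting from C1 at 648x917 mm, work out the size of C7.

81 × 114 mm

C2: ⌊917/2⌋ × 648 = 458 × 648 mm
C3: ⌊648/2⌋ × 458 = 324 × 458 mm
C4: ⌊458/2⌋ × 324 = 229 × 324 mm
C5: ⌊324/2⌋ × 229 = 162 × 229 mm
C6: ⌊229/2⌋ × 162 = 114 × 162 mm
C7: ⌊162/2⌋ × 114 = 81 × 114 mm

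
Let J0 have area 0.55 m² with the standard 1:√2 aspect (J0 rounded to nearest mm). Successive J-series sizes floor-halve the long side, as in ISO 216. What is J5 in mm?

110 × 156 mm

Let J0's short side be w mm. w · w√2 = 0.55 m² = 550,000 mm², so w ≈ 623.6 mm and w√2 ≈ 881.9 mm → J0 = 624 × 882 mm.
J1: ⌊882/2⌋ × 624 = 441 × 624 mm
J2: ⌊624/2⌋ × 441 = 312 × 441 mm
J3: ⌊441/2⌋ × 312 = 220 × 312 mm
J4: ⌊312/2⌋ × 220 = 156 × 220 mm
J5: ⌊220/2⌋ × 156 = 110 × 156 mm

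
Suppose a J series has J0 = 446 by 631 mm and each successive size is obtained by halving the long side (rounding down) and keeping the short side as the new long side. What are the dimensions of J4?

J1: ⌊631/2⌋ × 446 = 315 × 446 mm
J2: ⌊446/2⌋ × 315 = 223 × 315 mm
J3: ⌊315/2⌋ × 223 = 157 × 223 mm
J4: ⌊223/2⌋ × 157 = 111 × 157 mm

111 × 157 mm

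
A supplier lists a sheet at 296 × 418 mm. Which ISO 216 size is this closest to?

A3 (297 × 420 mm)

Aspect ratio 418/296 ≈ 1.412 — close to the ISO √2 ≈ 1.414.
In the A-series (A0 area = 1 m²): A3 = 297 × 420 mm.
Off by 3 mm total — nearest standard size.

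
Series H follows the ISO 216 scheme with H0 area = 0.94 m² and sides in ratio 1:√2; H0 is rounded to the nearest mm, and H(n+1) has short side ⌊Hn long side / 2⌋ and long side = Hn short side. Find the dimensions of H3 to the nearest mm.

288 × 407 mm

Let H0's short side be w mm. w · w√2 = 0.94 m² = 940,000 mm², so w ≈ 815.3 mm and w√2 ≈ 1153.0 mm → H0 = 815 × 1153 mm.
H1: ⌊1153/2⌋ × 815 = 576 × 815 mm
H2: ⌊815/2⌋ × 576 = 407 × 576 mm
H3: ⌊576/2⌋ × 407 = 288 × 407 mm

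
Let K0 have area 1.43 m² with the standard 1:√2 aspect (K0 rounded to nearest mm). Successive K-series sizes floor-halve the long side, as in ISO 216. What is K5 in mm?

177 × 251 mm

Let K0's short side be w mm. w · w√2 = 1.43 m² = 1,430,000 mm², so w ≈ 1005.6 mm and w√2 ≈ 1422.1 mm → K0 = 1006 × 1422 mm.
K1: ⌊1422/2⌋ × 1006 = 711 × 1006 mm
K2: ⌊1006/2⌋ × 711 = 503 × 711 mm
K3: ⌊711/2⌋ × 503 = 355 × 503 mm
K4: ⌊503/2⌋ × 355 = 251 × 355 mm
K5: ⌊355/2⌋ × 251 = 177 × 251 mm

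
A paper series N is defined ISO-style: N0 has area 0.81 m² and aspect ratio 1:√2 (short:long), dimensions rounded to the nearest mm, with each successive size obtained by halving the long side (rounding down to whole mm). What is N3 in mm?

Let N0's short side be w mm. w · w√2 = 0.81 m² = 810,000 mm², so w ≈ 756.8 mm and w√2 ≈ 1070.3 mm → N0 = 757 × 1070 mm.
N1: ⌊1070/2⌋ × 757 = 535 × 757 mm
N2: ⌊757/2⌋ × 535 = 378 × 535 mm
N3: ⌊535/2⌋ × 378 = 267 × 378 mm

267 × 378 mm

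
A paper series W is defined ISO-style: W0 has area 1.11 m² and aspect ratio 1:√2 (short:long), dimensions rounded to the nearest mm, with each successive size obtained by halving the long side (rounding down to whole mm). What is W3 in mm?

Let W0's short side be w mm. w · w√2 = 1.11 m² = 1,110,000 mm², so w ≈ 885.9 mm and w√2 ≈ 1252.9 mm → W0 = 886 × 1253 mm.
W1: ⌊1253/2⌋ × 886 = 626 × 886 mm
W2: ⌊886/2⌋ × 626 = 443 × 626 mm
W3: ⌊626/2⌋ × 443 = 313 × 443 mm

313 × 443 mm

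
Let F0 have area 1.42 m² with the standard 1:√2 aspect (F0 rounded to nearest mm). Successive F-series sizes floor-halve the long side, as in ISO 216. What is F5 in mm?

Let F0's short side be w mm. w · w√2 = 1.42 m² = 1,420,000 mm², so w ≈ 1002.0 mm and w√2 ≈ 1417.1 mm → F0 = 1002 × 1417 mm.
F1: ⌊1417/2⌋ × 1002 = 708 × 1002 mm
F2: ⌊1002/2⌋ × 708 = 501 × 708 mm
F3: ⌊708/2⌋ × 501 = 354 × 501 mm
F4: ⌊501/2⌋ × 354 = 250 × 354 mm
F5: ⌊354/2⌋ × 250 = 177 × 250 mm

177 × 250 mm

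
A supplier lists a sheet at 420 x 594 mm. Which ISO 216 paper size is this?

A2 (420 × 594 mm)

Aspect ratio 594/420 ≈ 1.414 — close to the ISO √2 ≈ 1.414.
In the A-series (A0 area = 1 m²): A2 = 420 × 594 mm.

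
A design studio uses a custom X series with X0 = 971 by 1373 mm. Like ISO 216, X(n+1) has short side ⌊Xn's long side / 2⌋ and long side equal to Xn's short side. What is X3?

X1: ⌊1373/2⌋ × 971 = 686 × 971 mm
X2: ⌊971/2⌋ × 686 = 485 × 686 mm
X3: ⌊686/2⌋ × 485 = 343 × 485 mm

343 × 485 mm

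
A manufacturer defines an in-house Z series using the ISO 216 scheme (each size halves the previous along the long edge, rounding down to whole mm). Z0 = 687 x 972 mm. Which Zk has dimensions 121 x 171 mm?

Z0: 687 × 972 mm
Z1: 486 × 687 mm
Z2: 343 × 486 mm
Z3: 243 × 343 mm
Z4: 171 × 243 mm
Z5: 121 × 171 mm
Z6: 85 × 121 mm
→ matches Z5.

Z5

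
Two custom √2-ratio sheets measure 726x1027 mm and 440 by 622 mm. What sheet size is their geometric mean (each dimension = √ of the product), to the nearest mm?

565 × 799 mm

Short side: √(726 · 440) = √319440 ≈ 565.2 → 565 mm
Long side: √(1027 · 622) = √638794 ≈ 799.2 → 799 mm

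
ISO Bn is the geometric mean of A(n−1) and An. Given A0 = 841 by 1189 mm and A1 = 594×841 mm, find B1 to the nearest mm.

707 × 1000 mm

Short side: √(841 · 594) = √499554 ≈ 706.8 → 707 mm
Long side: √(1189 · 841) = √999949 ≈ 1000.0 → 1000 mm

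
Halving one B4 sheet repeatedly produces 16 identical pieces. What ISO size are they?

16 = 2^4, so 4 halving steps.
B4 → B5 → … → B8 after 4 steps.

B8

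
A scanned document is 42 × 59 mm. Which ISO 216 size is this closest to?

C9 (40 × 57 mm)

Aspect ratio 59/42 ≈ 1.405 — close to the ISO √2 ≈ 1.414.
In the C-series (envelope sizes, between A and B): C9 = 40 × 57 mm.
Off by 4 mm total — nearest standard size.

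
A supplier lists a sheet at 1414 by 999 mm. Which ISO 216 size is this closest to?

Aspect ratio 1414/999 ≈ 1.415 — close to the ISO √2 ≈ 1.414.
In the B-series (B0 = 1000 × 1414 mm): B0 = 1000 × 1414 mm.
Off by 1 mm total — nearest standard size.

B0 (1000 × 1414 mm)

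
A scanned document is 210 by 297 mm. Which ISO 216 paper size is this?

A4 (210 × 297 mm)

Aspect ratio 297/210 ≈ 1.414 — close to the ISO √2 ≈ 1.414.
In the A-series (A0 area = 1 m²): A4 = 210 × 297 mm.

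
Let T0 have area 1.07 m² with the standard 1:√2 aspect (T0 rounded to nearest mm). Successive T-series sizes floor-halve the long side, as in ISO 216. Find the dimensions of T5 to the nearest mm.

Let T0's short side be w mm. w · w√2 = 1.07 m² = 1,070,000 mm², so w ≈ 869.8 mm and w√2 ≈ 1230.1 mm → T0 = 870 × 1230 mm.
T1: ⌊1230/2⌋ × 870 = 615 × 870 mm
T2: ⌊870/2⌋ × 615 = 435 × 615 mm
T3: ⌊615/2⌋ × 435 = 307 × 435 mm
T4: ⌊435/2⌋ × 307 = 217 × 307 mm
T5: ⌊307/2⌋ × 217 = 153 × 217 mm

153 × 217 mm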